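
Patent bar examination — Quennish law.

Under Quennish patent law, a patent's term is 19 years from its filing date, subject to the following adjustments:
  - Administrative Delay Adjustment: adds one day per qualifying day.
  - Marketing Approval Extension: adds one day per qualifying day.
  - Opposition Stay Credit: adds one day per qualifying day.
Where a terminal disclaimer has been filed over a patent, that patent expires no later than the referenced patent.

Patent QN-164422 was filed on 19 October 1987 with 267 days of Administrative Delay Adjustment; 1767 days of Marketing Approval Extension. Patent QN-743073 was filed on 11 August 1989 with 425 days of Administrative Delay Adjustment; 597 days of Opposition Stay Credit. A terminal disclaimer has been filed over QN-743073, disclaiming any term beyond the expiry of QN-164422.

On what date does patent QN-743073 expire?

2011-05-30

Natural term of QN-743073:
  Base: filing + 19 years → 11 August 2008.
  Administrative Delay Adjustment: +425 days → 10 October 2009.
  Opposition Stay Credit: +597 days → 30 May 2011.
Expiry of referenced patent QN-164422:
  Base: filing + 19 years → 19 October 2006.
  Administrative Delay Adjustment: +267 days → 13 July 2007.
  Marketing Approval Extension: +1767 days → 14 May 2012.
Terminal disclaimer: QN-743073 expires on the earlier of 30 May 2011 and 14 May 2012.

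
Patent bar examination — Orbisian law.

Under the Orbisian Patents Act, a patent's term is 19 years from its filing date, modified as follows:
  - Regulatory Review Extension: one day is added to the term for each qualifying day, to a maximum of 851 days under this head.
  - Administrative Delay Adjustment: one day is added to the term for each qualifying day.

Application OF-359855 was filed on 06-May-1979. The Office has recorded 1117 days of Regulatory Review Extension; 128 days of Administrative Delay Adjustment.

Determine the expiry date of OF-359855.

Base term: filing date + 19 years → 6 May 1998.
Regulatory Review Extension: 1117 days claimed exceeds the 851-day cap, so +851 days → 3 September 2000.
Administrative Delay Adjustment: +128 days → 9 January 2001.

January 9, 2001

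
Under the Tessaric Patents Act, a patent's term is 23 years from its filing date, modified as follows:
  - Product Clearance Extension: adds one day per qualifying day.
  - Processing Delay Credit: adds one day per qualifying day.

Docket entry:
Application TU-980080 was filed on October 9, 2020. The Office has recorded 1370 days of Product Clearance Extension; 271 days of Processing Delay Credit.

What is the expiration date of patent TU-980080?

Base term: filing date + 23 years → 9 October 2043.
Product Clearance Extension: +1370 days → 10 July 2047.
Processing Delay Credit: +271 days → 6 April 2048.

April 6, 2048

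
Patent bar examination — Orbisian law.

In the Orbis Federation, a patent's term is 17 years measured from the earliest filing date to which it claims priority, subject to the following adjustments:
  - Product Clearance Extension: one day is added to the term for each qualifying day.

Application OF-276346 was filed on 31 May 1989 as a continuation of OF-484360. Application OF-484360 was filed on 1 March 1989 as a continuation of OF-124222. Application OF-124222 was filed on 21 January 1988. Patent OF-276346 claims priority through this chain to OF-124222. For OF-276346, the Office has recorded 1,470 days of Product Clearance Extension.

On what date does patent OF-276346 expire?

Earliest priority filing: 21 January 1988.
Base term: 21 January 1988 + 17 years → 21 January 2005.
Product Clearance Extension: +1470 days → 30 January 2009.

January 30, 2009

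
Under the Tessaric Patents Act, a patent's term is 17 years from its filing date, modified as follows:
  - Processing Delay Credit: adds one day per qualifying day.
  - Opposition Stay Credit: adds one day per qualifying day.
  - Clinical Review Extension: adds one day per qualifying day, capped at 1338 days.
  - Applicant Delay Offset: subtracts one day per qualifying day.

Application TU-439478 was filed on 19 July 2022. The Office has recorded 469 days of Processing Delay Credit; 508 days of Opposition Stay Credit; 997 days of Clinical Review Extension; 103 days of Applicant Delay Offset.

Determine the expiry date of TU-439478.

Base term: filing date + 17 years → 19 July 2039.
Processing Delay Credit: +469 days → 30 October 2040.
Opposition Stay Credit: +508 days → 22 March 2042.
Clinical Review Extension: 997 days (within the 1338-day cap) → +997 days → 13 December 2044.
Applicant Delay Offset: −103 days → 1 September 2044.

2044-09-01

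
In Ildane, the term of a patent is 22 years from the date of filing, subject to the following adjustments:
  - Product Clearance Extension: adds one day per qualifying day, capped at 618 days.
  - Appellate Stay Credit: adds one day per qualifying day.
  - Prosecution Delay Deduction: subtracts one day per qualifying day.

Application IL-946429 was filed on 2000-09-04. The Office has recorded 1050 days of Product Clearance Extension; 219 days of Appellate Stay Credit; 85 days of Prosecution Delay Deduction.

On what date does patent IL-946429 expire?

Base term: filing date + 22 years → 4 September 2022.
Product Clearance Extension: 1050 days claimed exceeds the 618-day cap, so +618 days → 14 May 2024.
Appellate Stay Credit: +219 days → 19 December 2024.
Prosecution Delay Deduction: −85 days → 25 September 2024.

2024-09-25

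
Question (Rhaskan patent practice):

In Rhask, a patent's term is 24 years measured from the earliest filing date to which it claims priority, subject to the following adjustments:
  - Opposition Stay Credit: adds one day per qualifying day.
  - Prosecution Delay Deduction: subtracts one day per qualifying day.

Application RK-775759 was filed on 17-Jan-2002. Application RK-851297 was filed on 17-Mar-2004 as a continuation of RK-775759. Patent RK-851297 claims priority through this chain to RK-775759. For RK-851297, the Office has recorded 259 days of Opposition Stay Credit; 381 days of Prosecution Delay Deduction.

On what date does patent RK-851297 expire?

Earliest priority filing: 17 January 2002.
Base term: 17 January 2002 + 24 years → 17 January 2026.
Opposition Stay Credit: +259 days → 3 October 2026.
Prosecution Delay Deduction: −381 days → 17 September 2025.

2025-09-17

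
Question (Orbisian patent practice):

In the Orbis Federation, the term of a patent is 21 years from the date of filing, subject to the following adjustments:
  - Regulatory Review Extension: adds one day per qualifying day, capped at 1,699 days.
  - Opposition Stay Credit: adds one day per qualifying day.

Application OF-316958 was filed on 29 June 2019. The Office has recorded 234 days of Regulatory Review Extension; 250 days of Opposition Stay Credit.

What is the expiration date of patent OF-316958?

Base term: filing date + 21 years → 29 June 2040.
Regulatory Review Extension: 234 days (within the 1699-day cap) → +234 days → 18 February 2041.
Opposition Stay Credit: +250 days → 26 October 2041.

2041-10-26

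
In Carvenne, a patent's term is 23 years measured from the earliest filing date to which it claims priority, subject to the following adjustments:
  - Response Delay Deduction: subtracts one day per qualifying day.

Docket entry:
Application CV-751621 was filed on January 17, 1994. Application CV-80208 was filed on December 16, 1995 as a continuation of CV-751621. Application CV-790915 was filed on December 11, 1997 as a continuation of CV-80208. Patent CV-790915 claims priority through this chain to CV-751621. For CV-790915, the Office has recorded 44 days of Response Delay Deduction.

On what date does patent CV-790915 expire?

Earliest priority filing: 17 January 1994.
Base term: 17 January 1994 + 23 years → 17 January 2017.
Response Delay Deduction: −44 days → 4 December 2016.

2016-12-04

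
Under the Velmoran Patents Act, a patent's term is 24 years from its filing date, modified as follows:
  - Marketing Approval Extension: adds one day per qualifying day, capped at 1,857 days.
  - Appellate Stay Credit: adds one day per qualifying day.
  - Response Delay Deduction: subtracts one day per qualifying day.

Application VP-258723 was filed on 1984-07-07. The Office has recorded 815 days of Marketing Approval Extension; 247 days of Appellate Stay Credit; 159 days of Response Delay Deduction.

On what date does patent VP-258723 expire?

2010-12-27

Base term: filing date + 24 years → 7 July 2008.
Marketing Approval Extension: 815 days (within the 1857-day cap) → +815 days → 30 September 2010.
Appellate Stay Credit: +247 days → 4 June 2011.
Response Delay Deduction: −159 days → 27 December 2010.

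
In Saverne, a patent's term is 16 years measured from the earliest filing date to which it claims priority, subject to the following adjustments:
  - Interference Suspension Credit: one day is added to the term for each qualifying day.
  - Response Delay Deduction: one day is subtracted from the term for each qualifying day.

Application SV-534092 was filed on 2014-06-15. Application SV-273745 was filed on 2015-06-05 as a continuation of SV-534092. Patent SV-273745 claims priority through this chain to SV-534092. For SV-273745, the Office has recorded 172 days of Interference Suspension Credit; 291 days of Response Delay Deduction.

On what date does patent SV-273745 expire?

Earliest priority filing: 15 June 2014.
Base term: 15 June 2014 + 16 years → 15 June 2030.
Interference Suspension Credit: +172 days → 4 December 2030.
Response Delay Deduction: −291 days → 16 February 2030.

February 16, 2030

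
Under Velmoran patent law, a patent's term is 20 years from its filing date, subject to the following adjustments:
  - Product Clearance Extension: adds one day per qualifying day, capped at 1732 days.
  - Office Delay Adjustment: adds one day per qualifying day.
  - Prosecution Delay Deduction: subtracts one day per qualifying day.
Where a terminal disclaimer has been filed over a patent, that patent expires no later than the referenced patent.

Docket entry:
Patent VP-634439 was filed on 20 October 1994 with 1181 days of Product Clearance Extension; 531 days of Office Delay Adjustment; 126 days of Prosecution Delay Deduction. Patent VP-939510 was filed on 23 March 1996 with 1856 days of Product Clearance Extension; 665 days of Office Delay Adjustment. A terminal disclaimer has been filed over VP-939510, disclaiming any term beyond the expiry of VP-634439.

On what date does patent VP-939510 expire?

Natural term of VP-939510:
  Base: filing + 20 years → 23 March 2016.
  Product Clearance Extension: 1856 days claimed exceeds the 1732-day cap, so +1732 days → 19 December 2020.
  Office Delay Adjustment: +665 days → 15 October 2022.
Expiry of referenced patent VP-634439:
  Base: filing + 20 years → 20 October 2014.
  Product Clearance Extension: 1181 days (within the 1732-day cap) → +1181 days → 13 January 2018.
  Office Delay Adjustment: +531 days → 28 June 2019.
  Prosecution Delay Deduction: −126 days → 22 February 2019.
Terminal disclaimer: VP-939510 expires on the earlier of 15 October 2022 and 22 February 2019.

2019-02-22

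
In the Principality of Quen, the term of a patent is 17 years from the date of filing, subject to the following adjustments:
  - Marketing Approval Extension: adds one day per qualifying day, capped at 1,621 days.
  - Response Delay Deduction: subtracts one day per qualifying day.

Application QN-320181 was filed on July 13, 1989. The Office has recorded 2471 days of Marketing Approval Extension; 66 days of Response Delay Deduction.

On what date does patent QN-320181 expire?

Base term: filing date + 17 years → 13 July 2006.
Marketing Approval Extension: 2471 days claimed exceeds the 1621-day cap, so +1621 days → 20 December 2010.
Response Delay Deduction: −66 days → 15 October 2010.

October 15, 2010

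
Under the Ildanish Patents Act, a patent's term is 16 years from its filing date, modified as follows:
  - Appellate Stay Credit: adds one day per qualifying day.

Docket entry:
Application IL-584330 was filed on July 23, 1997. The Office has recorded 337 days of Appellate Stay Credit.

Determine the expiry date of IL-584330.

June 25, 2014

Base term: filing date + 16 years → 23 July 2013.
Appellate Stay Credit: +337 days → 25 June 2014.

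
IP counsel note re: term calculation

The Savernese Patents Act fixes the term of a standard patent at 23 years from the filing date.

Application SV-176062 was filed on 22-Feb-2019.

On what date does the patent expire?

Filing date + 23 years → 22 February 2042.

February 22, 2042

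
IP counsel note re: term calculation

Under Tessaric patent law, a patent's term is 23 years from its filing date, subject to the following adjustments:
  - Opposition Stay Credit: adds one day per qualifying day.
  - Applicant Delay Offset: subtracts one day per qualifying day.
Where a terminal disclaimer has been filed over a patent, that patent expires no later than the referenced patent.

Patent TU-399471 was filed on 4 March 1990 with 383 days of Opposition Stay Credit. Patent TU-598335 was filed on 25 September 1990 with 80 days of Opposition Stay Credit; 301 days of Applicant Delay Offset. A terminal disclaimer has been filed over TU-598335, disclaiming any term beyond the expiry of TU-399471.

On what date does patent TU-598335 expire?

2013-02-16

Natural term of TU-598335:
  Base: filing + 23 years → 25 September 2013.
  Opposition Stay Credit: +80 days → 14 December 2013.
  Applicant Delay Offset: −301 days → 16 February 2013.
Expiry of referenced patent TU-399471:
  Base: filing + 23 years → 4 March 2013.
  Opposition Stay Credit: +383 days → 22 March 2014.
Terminal disclaimer: TU-598335 expires on the earlier of 16 February 2013 and 22 March 2014.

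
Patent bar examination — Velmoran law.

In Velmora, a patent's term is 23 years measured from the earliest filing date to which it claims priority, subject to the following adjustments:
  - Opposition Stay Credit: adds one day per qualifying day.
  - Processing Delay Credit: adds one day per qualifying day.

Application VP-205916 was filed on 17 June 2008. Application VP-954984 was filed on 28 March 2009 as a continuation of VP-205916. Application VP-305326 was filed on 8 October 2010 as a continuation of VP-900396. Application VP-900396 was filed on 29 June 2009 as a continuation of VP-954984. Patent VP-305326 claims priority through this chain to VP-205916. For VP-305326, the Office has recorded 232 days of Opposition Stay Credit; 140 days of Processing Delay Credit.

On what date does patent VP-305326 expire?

Earliest priority filing: 17 June 2008.
Base term: 17 June 2008 + 23 years → 17 June 2031.
Opposition Stay Credit: +232 days → 4 February 2032.
Processing Delay Credit: +140 days → 23 June 2032.

June 23, 2032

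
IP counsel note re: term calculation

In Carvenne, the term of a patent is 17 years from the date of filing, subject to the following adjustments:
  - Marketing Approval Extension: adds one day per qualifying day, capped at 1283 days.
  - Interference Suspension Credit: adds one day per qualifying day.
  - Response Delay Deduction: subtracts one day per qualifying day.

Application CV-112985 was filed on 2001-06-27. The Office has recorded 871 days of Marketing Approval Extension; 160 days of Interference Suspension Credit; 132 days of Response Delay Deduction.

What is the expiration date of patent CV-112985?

2020-12-12

Base term: filing date + 17 years → 27 June 2018.
Marketing Approval Extension: 871 days (within the 1283-day cap) → +871 days → 14 November 2020.
Interference Suspension Credit: +160 days → 23 April 2021.
Response Delay Deduction: −132 days → 12 December 2020.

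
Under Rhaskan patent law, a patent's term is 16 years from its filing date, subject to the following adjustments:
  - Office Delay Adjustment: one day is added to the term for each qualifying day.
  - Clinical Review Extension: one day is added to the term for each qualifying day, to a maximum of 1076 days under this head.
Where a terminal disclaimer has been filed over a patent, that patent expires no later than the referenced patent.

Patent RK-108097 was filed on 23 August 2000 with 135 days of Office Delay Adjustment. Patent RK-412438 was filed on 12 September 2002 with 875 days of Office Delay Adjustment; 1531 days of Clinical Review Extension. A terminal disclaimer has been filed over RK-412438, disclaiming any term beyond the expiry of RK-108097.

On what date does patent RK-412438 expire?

2017-01-05

Natural term of RK-412438:
  Base: filing + 16 years → 12 September 2018.
  Office Delay Adjustment: +875 days → 3 February 2021.
  Clinical Review Extension: 1531 days claimed exceeds the 1076-day cap, so +1076 days → 15 January 2024.
Expiry of referenced patent RK-108097:
  Base: filing + 16 years → 23 August 2016.
  Office Delay Adjustment: +135 days → 5 January 2017.
Terminal disclaimer: RK-412438 expires on the earlier of 15 January 2024 and 5 January 2017.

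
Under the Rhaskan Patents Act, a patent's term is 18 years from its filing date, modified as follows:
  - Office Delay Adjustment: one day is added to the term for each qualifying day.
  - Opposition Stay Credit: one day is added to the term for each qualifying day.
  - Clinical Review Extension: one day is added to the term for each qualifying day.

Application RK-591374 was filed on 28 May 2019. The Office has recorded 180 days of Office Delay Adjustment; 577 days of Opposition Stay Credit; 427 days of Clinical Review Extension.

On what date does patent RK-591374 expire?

Base term: filing date + 18 years → 28 May 2037.
Office Delay Adjustment: +180 days → 24 November 2037.
Opposition Stay Credit: +577 days → 24 June 2039.
Clinical Review Extension: +427 days → 24 August 2040.

August 24, 2040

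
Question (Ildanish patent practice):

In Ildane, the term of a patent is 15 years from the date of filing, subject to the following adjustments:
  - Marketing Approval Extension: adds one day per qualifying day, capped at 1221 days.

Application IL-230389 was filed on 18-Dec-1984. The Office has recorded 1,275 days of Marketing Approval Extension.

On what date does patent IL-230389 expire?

April 22, 2003

Base term: filing date + 15 years → 18 December 1999.
Marketing Approval Extension: 1275 days claimed exceeds the 1221-day cap, so +1221 days → 22 April 2003.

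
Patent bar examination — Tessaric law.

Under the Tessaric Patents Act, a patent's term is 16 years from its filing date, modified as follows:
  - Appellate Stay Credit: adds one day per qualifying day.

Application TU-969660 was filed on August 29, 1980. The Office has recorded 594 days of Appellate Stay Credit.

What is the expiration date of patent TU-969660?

Base term: filing date + 16 years → 29 August 1996.
Appellate Stay Credit: +594 days → 15 April 1998.

1998-04-15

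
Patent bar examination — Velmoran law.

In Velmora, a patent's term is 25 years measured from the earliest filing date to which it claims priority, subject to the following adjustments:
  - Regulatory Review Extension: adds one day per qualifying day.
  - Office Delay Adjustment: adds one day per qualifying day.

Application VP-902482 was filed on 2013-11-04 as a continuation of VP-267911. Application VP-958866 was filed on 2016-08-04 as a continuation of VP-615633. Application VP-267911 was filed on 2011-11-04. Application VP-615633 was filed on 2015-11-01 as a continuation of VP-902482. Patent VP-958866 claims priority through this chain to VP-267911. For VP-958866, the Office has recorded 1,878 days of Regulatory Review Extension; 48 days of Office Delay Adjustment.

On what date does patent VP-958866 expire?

Earliest priority filing: 4 November 2011.
Base term: 4 November 2011 + 25 years → 4 November 2036.
Regulatory Review Extension: +1878 days → 26 December 2041.
Office Delay Adjustment: +48 days → 12 February 2042.

2042-02-12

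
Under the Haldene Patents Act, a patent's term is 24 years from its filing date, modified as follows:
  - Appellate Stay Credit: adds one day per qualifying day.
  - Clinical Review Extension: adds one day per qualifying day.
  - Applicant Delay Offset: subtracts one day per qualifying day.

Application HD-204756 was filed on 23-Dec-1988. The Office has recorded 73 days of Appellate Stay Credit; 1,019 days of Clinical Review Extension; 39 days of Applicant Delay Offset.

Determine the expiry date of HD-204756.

2015-11-11

Base term: filing date + 24 years → 23 December 2012.
Appellate Stay Credit: +73 days → 6 March 2013.
Clinical Review Extension: +1019 days → 20 December 2015.
Applicant Delay Offset: −39 days → 11 November 2015.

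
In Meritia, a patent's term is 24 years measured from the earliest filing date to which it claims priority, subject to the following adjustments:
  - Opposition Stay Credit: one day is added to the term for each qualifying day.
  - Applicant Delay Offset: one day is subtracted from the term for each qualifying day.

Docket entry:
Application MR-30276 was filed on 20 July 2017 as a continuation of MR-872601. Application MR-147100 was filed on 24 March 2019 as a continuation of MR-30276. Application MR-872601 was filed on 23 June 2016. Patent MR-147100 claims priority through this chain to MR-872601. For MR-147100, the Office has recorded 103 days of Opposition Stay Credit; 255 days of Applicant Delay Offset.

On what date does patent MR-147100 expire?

Earliest priority filing: 23 June 2016.
Base term: 23 June 2016 + 24 years → 23 June 2040.
Opposition Stay Credit: +103 days → 4 October 2040.
Applicant Delay Offset: −255 days → 23 January 2040.

January 23, 2040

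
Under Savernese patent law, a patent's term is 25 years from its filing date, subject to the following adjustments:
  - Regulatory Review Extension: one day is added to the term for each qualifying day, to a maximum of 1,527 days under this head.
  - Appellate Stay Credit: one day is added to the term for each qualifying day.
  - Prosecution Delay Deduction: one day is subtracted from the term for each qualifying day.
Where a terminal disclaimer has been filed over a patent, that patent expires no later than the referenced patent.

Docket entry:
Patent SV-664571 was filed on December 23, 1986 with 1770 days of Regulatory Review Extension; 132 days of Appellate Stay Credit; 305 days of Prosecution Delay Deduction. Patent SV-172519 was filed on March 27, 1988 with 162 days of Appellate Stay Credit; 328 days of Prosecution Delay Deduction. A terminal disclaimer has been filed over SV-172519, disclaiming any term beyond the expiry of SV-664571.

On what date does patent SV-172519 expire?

October 12, 2012

Natural term of SV-172519:
  Base: filing + 25 years → 27 March 2013.
  Appellate Stay Credit: +162 days → 5 September 2013.
  Prosecution Delay Deduction: −328 days → 12 October 2012.
Expiry of referenced patent SV-664571:
  Base: filing + 25 years → 23 December 2011.
  Regulatory Review Extension: 1770 days claimed exceeds the 1527-day cap, so +1527 days → 27 February 2016.
  Appellate Stay Credit: +132 days → 8 July 2016.
  Prosecution Delay Deduction: −305 days → 7 September 2015.
Terminal disclaimer: SV-172519 expires on the earlier of 12 October 2012 and 7 September 2015.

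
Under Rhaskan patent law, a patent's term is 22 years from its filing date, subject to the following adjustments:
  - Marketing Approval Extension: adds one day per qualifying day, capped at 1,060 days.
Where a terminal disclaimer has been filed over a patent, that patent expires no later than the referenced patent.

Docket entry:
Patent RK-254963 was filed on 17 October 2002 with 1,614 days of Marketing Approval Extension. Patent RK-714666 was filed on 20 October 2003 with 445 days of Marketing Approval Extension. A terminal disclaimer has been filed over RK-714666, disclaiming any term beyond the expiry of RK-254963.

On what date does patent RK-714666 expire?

2027-01-08

Natural term of RK-714666:
  Base: filing + 22 years → 20 October 2025.
  Marketing Approval Extension: 445 days (within the 1060-day cap) → +445 days → 8 January 2027.
Expiry of referenced patent RK-254963:
  Base: filing + 22 years → 17 October 2024.
  Marketing Approval Extension: 1614 days claimed exceeds the 1060-day cap, so +1060 days → 12 September 2027.
Terminal disclaimer: RK-714666 expires on the earlier of 8 January 2027 and 12 September 2027.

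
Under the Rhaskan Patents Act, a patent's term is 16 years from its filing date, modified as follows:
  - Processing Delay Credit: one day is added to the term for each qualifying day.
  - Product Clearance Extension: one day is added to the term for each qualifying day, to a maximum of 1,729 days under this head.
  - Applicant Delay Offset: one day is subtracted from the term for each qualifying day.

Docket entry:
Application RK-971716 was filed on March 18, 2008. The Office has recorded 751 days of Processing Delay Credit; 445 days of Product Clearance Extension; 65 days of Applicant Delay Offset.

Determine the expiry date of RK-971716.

2027-04-23

Base term: filing date + 16 years → 18 March 2024.
Processing Delay Credit: +751 days → 8 April 2026.
Product Clearance Extension: 445 days (within the 1729-day cap) → +445 days → 27 June 2027.
Applicant Delay Offset: −65 days → 23 April 2027.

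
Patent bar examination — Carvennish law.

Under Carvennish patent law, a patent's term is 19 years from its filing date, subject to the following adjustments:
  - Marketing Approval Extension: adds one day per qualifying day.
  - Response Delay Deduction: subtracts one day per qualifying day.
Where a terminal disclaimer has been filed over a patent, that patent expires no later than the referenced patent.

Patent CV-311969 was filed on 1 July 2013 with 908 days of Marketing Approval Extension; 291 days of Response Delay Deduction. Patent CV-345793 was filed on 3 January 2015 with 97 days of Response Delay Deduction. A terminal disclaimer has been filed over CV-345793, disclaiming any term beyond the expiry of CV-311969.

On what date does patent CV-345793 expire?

Natural term of CV-345793:
  Base: filing + 19 years → 3 January 2034.
  Response Delay Deduction: −97 days → 28 September 2033.
Expiry of referenced patent CV-311969:
  Base: filing + 19 years → 1 July 2032.
  Marketing Approval Extension: +908 days → 26 December 2034.
  Response Delay Deduction: −291 days → 10 March 2034.
Terminal disclaimer: CV-345793 expires on the earlier of 28 September 2033 and 10 March 2034.

2033-09-28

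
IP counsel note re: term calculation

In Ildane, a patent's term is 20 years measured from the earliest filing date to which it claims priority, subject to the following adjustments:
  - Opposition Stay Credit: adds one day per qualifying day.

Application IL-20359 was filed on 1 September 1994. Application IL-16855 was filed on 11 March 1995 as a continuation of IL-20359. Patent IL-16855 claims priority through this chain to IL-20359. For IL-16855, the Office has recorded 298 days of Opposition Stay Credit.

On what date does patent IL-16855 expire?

June 26, 2015

Earliest priority filing: 1 September 1994.
Base term: 1 September 1994 + 20 years → 1 September 2014.
Opposition Stay Credit: +298 days → 26 June 2015.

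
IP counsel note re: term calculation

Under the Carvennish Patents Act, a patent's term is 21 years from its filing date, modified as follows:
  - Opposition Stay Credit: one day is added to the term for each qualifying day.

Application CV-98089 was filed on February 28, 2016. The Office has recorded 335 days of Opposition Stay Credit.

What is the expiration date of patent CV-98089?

January 29, 2038

Base term: filing date + 21 years → 28 February 2037.
Opposition Stay Credit: +335 days → 29 January 2038.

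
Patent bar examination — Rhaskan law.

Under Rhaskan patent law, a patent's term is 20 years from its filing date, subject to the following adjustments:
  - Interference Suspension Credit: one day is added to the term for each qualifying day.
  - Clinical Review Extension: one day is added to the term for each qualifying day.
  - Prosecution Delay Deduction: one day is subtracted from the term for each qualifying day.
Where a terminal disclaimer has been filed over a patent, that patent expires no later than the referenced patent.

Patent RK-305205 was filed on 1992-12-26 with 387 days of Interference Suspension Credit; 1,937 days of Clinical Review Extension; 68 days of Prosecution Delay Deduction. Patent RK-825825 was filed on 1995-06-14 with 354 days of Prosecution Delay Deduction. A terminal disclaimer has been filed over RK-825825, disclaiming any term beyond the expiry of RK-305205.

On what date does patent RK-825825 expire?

June 25, 2014

Natural term of RK-825825:
  Base: filing + 20 years → 14 June 2015.
  Prosecution Delay Deduction: −354 days → 25 June 2014.
Expiry of referenced patent RK-305205:
  Base: filing + 20 years → 26 December 2012.
  Interference Suspension Credit: +387 days → 17 January 2014.
  Clinical Review Extension: +1937 days → 8 May 2019.
  Prosecution Delay Deduction: −68 days → 1 March 2019.
Terminal disclaimer: RK-825825 expires on the earlier of 25 June 2014 and 1 March 2019.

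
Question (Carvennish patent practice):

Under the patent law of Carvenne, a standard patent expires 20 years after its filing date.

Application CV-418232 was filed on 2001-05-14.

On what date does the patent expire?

May 14, 2021

Filing date + 20 years → 14 May 2021.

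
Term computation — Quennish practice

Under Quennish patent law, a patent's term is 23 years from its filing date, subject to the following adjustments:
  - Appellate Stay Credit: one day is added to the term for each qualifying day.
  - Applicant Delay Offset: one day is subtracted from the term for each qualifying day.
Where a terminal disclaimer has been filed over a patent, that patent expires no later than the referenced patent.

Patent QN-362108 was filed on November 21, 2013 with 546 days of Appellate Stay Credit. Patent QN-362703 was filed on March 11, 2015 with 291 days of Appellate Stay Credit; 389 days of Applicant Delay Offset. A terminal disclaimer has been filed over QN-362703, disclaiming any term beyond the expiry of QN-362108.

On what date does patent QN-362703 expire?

2037-12-03

Natural term of QN-362703:
  Base: filing + 23 years → 11 March 2038.
  Appellate Stay Credit: +291 days → 27 December 2038.
  Applicant Delay Offset: −389 days → 3 December 2037.
Expiry of referenced patent QN-362108:
  Base: filing + 23 years → 21 November 2036.
  Appellate Stay Credit: +546 days → 21 May 2038.
Terminal disclaimer: QN-362703 expires on the earlier of 3 December 2037 and 21 May 2038.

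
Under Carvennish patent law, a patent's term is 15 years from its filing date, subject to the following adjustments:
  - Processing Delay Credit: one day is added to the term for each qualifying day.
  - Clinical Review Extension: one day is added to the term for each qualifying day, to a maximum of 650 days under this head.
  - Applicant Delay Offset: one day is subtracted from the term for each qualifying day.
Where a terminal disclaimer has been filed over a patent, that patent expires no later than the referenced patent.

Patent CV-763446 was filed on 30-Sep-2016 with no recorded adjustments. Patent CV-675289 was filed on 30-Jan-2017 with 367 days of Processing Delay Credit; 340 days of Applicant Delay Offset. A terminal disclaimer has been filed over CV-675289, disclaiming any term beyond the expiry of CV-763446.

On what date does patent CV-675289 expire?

Natural term of CV-675289:
  Base: filing + 15 years → 30 January 2032.
  Processing Delay Credit: +367 days → 31 January 2033.
  Applicant Delay Offset: −340 days → 26 February 2032.
Expiry of referenced patent CV-763446:
  Base: filing + 15 years → 30 September 2031.
Terminal disclaimer: CV-675289 expires on the earlier of 26 February 2032 and 30 September 2031.

September 30, 2031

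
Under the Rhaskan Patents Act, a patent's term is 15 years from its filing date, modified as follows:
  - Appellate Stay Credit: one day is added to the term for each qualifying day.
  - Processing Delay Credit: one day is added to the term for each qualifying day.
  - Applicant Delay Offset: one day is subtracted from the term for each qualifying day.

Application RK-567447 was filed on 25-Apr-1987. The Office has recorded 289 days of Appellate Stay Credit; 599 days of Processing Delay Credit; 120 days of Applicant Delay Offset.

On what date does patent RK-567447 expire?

Base term: filing date + 15 years → 25 April 2002.
Appellate Stay Credit: +289 days → 8 February 2003.
Processing Delay Credit: +599 days → 29 September 2004.
Applicant Delay Offset: −120 days → 1 June 2004.

2004-06-01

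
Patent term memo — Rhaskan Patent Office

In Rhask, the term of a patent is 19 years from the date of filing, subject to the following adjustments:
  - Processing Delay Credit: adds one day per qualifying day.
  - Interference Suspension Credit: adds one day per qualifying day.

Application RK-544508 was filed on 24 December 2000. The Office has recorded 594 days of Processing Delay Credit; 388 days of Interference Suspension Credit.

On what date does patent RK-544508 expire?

2022-09-01

Base term: filing date + 19 years → 24 December 2019.
Processing Delay Credit: +594 days → 9 August 2021.
Interference Suspension Credit: +388 days → 1 September 2022.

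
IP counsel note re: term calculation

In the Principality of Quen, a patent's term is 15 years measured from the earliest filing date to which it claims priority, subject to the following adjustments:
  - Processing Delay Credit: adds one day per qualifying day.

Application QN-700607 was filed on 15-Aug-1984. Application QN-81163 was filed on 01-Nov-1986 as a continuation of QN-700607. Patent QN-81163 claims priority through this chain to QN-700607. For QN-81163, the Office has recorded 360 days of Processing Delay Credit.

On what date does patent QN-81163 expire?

Earliest priority filing: 15 August 1984.
Base term: 15 August 1984 + 15 years → 15 August 1999.
Processing Delay Credit: +360 days → 9 August 2000.

August 9, 2000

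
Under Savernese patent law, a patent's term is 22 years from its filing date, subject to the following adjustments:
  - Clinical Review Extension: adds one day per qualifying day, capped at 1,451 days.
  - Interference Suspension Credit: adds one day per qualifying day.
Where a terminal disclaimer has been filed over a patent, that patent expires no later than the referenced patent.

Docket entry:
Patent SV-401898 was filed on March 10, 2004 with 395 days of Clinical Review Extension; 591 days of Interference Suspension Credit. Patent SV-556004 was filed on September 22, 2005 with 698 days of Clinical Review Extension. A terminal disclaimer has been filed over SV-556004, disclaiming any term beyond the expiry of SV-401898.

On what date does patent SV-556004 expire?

Natural term of SV-556004:
  Base: filing + 22 years → 22 September 2027.
  Clinical Review Extension: 698 days (within the 1451-day cap) → +698 days → 20 August 2029.
Expiry of referenced patent SV-401898:
  Base: filing + 22 years → 10 March 2026.
  Clinical Review Extension: 395 days (within the 1451-day cap) → +395 days → 9 April 2027.
  Interference Suspension Credit: +591 days → 20 November 2028.
Terminal disclaimer: SV-556004 expires on the earlier of 20 August 2029 and 20 November 2028.

2028-11-20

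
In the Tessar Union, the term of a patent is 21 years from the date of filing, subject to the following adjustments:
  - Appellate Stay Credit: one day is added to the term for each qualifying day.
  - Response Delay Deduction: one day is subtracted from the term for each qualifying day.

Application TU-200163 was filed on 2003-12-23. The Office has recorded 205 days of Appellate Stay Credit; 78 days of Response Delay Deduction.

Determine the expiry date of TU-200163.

2025-04-29

Base term: filing date + 21 years → 23 December 2024.
Appellate Stay Credit: +205 days → 16 July 2025.
Response Delay Deduction: −78 days → 29 April 2025.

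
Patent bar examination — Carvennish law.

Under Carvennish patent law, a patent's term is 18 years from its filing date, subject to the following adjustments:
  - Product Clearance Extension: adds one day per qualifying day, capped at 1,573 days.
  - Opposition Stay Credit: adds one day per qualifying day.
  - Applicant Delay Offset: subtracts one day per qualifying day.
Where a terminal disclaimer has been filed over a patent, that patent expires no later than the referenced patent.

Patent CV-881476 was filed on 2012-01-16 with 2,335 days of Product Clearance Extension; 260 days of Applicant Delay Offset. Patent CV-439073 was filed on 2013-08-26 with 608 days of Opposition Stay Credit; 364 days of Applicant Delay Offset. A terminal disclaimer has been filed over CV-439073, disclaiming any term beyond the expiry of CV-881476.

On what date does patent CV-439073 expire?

April 26, 2032

Natural term of CV-439073:
  Base: filing + 18 years → 26 August 2031.
  Opposition Stay Credit: +608 days → 25 April 2033.
  Applicant Delay Offset: −364 days → 26 April 2032.
Expiry of referenced patent CV-881476:
  Base: filing + 18 years → 16 January 2030.
  Product Clearance Extension: 2335 days claimed exceeds the 1573-day cap, so +1573 days → 8 May 2034.
  Applicant Delay Offset: −260 days → 21 August 2033.
Terminal disclaimer: CV-439073 expires on the earlier of 26 April 2032 and 21 August 2033.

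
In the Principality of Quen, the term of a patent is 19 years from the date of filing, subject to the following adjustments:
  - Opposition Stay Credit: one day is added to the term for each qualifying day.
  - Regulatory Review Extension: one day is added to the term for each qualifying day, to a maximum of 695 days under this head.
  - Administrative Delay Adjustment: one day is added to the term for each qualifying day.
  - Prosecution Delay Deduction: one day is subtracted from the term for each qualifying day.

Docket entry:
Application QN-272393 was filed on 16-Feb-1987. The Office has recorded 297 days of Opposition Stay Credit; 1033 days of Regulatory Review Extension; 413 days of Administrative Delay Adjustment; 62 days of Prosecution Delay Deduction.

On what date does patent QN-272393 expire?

2009-10-21

Base term: filing date + 19 years → 16 February 2006.
Opposition Stay Credit: +297 days → 10 December 2006.
Regulatory Review Extension: 1033 days claimed exceeds the 695-day cap, so +695 days → 4 November 2008.
Administrative Delay Adjustment: +413 days → 22 December 2009.
Prosecution Delay Deduction: −62 days → 21 October 2009.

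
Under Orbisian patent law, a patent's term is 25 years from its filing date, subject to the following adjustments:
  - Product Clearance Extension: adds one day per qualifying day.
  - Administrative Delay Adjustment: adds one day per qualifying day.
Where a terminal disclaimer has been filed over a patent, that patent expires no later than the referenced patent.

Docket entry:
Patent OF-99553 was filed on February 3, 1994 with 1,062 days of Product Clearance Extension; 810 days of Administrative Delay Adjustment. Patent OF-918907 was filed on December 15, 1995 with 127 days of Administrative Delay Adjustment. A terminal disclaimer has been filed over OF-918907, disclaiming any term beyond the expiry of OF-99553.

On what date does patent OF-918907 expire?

Natural term of OF-918907:
  Base: filing + 25 years → 15 December 2020.
  Administrative Delay Adjustment: +127 days → 21 April 2021.
Expiry of referenced patent OF-99553:
  Base: filing + 25 years → 3 February 2019.
  Product Clearance Extension: +1062 days → 31 December 2021.
  Administrative Delay Adjustment: +810 days → 20 March 2024.
Terminal disclaimer: OF-918907 expires on the earlier of 21 April 2021 and 20 March 2024.

2021-04-21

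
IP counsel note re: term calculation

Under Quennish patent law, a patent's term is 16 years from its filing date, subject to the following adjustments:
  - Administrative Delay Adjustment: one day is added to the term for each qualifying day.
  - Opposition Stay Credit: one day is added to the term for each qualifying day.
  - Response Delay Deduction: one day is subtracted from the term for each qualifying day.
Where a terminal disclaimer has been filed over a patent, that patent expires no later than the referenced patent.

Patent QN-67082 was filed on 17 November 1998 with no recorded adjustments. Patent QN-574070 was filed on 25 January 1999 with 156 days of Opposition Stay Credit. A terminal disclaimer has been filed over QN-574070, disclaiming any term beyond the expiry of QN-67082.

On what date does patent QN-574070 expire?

Natural term of QN-574070:
  Base: filing + 16 years → 25 January 2015.
  Opposition Stay Credit: +156 days → 30 June 2015.
Expiry of referenced patent QN-67082:
  Base: filing + 16 years → 17 November 2014.
Terminal disclaimer: QN-574070 expires on the earlier of 30 June 2015 and 17 November 2014.

2014-11-17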